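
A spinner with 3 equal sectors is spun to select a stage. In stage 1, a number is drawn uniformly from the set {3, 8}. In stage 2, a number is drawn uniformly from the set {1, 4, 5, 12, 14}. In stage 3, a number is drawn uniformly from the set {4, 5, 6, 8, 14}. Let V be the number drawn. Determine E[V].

67/10

E[V | stage 1] = (3+8)/2 = 11/2.
E[V | stage 2] = (1+4+5+12+14)/5 = 36/5.
E[V | stage 3] = (4+5+6+8+14)/5 = 37/5.
E[V] = (1/3)·(11/2) + (1/3)·(36/5) + (1/3)·(37/5) = 67/10.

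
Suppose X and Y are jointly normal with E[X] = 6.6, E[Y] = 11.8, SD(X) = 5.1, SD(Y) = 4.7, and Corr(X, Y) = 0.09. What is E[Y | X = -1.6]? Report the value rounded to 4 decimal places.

E[Y | X=x] = μ_Y + ρ(σ_Y/σ_X)(x − μ_X) for jointly normal variables.
E[Y | X=-1.6] = 11.8 + (0.09)·(4.7/5.1)·(-1.6 − (6.6)) = 11.8 + (0.082941)·(-8.2) = 11.1199.

11.1199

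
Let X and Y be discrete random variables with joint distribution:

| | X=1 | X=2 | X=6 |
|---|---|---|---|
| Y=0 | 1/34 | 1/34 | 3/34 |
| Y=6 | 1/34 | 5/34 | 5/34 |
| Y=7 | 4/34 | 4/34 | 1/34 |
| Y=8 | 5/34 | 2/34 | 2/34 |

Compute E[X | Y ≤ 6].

P(Y ≤ 6) = 8/17.
Σ X·P over the event = 1·(1/34) + 1·(1/34) + 2·(1/34) + 2·(5/34) + 6·(3/34) + 6·(5/34) = 31/17.
E[X | Y ≤ 6] = (31/17) / (8/17) = 31/8.

31/8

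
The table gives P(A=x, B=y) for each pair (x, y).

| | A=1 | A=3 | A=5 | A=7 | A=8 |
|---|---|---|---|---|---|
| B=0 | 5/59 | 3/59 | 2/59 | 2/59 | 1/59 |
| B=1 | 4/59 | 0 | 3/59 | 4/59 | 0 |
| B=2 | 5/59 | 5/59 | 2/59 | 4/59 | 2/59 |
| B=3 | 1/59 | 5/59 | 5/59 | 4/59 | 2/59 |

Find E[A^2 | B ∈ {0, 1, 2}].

P(B ∈ {0, 1, 2}) = 42/59.
Summing A^2·P(A=x,B=y) over the conditioning event gives 943/59.
E[A^2 | B ∈ {0, 1, 2}] = (943/59) / (42/59) = 943/42.

943/42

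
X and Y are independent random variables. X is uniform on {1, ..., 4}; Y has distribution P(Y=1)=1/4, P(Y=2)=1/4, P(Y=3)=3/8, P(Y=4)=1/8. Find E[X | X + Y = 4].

13/7

P(X + Y = 4) = 7/32.
Summing X·P(x,y) over outcomes with X + Y = 4 gives 13/32.
E[X | X + Y = 4] = (13/32) / (7/32) = 13/7.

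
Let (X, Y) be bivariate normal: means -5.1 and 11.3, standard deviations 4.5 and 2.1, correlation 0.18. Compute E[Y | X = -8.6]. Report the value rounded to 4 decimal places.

The regression of Y on X has slope ρ·σ_Y/σ_X and passes through (μ_X, μ_Y).
E[Y | X=-8.6] = 11.3 + (0.18)·(2.1/4.5)·(-8.6 − (-5.1)) = 11.3 + (0.084)·(-3.5) = 11.0060.

11.0060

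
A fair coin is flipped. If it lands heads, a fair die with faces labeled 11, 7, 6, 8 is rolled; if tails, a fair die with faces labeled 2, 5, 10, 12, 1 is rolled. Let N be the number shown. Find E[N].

7

E[N | heads] = (11+7+6+8)/4 = 8.
E[N | tails] = (2+5+10+12+1)/5 = 6.
By the law of total expectation,
E[N] = (1/2)·(8) + (1/2)·(6) = 7.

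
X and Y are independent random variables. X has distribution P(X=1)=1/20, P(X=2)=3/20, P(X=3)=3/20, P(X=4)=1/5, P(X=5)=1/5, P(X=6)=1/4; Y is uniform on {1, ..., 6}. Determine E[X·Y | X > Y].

779/62

P(X > Y) = 31/60.
Summing XY·P(x,y) over outcomes with X > Y gives 779/120.
E[X·Y | X > Y] = (779/120) / (31/60) = 779/62.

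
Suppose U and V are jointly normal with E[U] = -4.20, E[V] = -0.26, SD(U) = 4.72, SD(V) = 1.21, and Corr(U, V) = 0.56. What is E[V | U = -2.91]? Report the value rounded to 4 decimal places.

E[V | U=x] = μ_V + ρ(σ_V/σ_U)(x − μ_U) for jointly normal variables.
E[V | U=-2.91] = -0.26 + (0.56)·(1.21/4.72)·(-2.91 − (-4.20)) = -0.26 + (0.14356)·(1.29) = -0.0748.

-0.0748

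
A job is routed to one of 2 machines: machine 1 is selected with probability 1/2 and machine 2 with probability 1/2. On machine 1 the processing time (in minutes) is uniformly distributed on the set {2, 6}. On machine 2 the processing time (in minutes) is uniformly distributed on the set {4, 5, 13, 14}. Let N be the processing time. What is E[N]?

E[N | machine 1] = (2+6)/2 = 4.
E[N | machine 2] = (4+5+13+14)/4 = 9.
By the law of total expectation,
E[N] = (1/2)·(4) + (1/2)·(9) = 13/2.

13/2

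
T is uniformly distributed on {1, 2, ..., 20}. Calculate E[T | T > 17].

19

Given T > 17, T is equally likely to be any of {18, 19, 20}.
E[T | T > 17] = (18 + 19 + 20) / 3 = 19.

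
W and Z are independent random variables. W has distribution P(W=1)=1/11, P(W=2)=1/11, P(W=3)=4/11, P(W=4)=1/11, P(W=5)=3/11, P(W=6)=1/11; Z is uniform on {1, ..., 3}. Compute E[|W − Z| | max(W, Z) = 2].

2/3

P(max(W, Z) = 2) = 1/11.
Summing |W−Z|·P(x,y) over outcomes with max(W, Z) = 2 gives 2/33.
E[|W − Z| | max(W, Z) = 2] = (2/33) / (1/11) = 2/3.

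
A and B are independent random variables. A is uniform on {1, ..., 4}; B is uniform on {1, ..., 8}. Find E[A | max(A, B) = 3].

12/5

P(max(A, B) = 3) = 5/32.
Summing A·P(x,y) over outcomes with max(A, B) = 3 gives 3/8.
E[A | max(A, B) = 3] = (3/8) / (5/32) = 12/5.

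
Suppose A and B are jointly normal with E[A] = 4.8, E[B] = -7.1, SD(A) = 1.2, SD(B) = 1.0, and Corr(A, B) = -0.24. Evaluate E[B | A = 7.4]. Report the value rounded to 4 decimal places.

E[B | A=x] = μ_B + ρ(σ_B/σ_A)(x − μ_A) for jointly normal variables.
E[B | A=7.4] = -7.1 + (-0.24)·(1.0/1.2)·(7.4 − (4.8)) = -7.1 + (-0.2)·(2.6) = -7.6200.

-7.6200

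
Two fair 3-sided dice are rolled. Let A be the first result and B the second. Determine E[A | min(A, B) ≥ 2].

P(min(A, B) ≥ 2) = 4/9.
Summing A·P(x,y) over outcomes with min(A, B) ≥ 2 gives 10/9.
E[A | min(A, B) ≥ 2] = (10/9) / (4/9) = 5/2.

5/2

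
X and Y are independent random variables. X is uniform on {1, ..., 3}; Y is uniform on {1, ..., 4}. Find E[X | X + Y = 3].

3/2

Outcomes with X + Y = 3: (1,2), (2,1), each with probability 1/12.
E[X | X + Y = 3] = (1 + 2) / 2 = 3/2.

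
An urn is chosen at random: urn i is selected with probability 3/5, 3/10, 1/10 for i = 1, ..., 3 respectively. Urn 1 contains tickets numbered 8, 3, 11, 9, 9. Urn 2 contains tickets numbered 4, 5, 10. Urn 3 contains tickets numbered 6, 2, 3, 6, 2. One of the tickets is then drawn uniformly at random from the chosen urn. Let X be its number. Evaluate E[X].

E[X | urn 1] = (8+3+11+9+9)/5 = 8.
E[X | urn 2] = (4+5+10)/3 = 19/3.
E[X | urn 3] = (6+2+3+6+2)/5 = 19/5.
By the law of total expectation,
E[X] = (3/5)·(8) + (3/10)·(19/3) + (1/10)·(19/5) = 177/25.

177/25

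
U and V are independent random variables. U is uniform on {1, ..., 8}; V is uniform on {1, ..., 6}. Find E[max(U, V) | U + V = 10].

P(U + V = 10) = 5/48.
Summing max(U,V)·P(x,y) over outcomes with U + V = 10 gives 2/3.
E[max(U, V) | U + V = 10] = (2/3) / (5/48) = 32/5.

32/5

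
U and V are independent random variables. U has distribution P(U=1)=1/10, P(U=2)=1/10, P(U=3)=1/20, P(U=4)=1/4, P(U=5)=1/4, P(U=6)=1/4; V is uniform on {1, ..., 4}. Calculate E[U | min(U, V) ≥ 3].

39/8

P(min(U, V) ≥ 3) = 2/5.
Summing U·P(x,y) over outcomes with min(U, V) ≥ 3 gives 39/20.
E[U | min(U, V) ≥ 3] = (39/20) / (2/5) = 39/8.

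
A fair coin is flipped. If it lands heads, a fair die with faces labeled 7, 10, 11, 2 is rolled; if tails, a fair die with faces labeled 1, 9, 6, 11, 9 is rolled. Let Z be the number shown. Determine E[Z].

E[Z | heads] = (7+10+11+2)/4 = 15/2.
E[Z | tails] = (1+9+6+11+9)/5 = 36/5.
By the law of total expectation,
E[Z] = (1/2)·(15/2) + (1/2)·(36/5) = 147/20.

147/20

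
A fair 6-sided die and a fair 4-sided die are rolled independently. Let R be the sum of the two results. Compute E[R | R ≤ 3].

8/3

P(R ≤ 3) = 1/8.
Σ over the event: 2·1/24 + 3·1/12 = 1/3.
E[R | R ≤ 3] = (1/3) / (1/8) = 8/3.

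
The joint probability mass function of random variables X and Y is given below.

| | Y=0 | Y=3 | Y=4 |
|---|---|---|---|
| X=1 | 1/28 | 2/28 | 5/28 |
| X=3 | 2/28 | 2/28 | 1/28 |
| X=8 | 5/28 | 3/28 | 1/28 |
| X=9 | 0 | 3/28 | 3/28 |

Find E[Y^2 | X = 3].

P(X = 3) = 5/28.
Σ Y^2·P over the event = 0·(2/28) + 9·(2/28) + 16·(1/28) = 17/14.
E[Y^2 | X = 3] = (17/14) / (5/28) = 34/5.

34/5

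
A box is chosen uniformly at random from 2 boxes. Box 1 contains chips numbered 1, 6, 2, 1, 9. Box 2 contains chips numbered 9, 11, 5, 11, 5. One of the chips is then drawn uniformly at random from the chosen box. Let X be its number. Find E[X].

E[X | box 1] = (1+6+2+1+9)/5 = 19/5.
E[X | box 2] = (9+11+5+11+5)/5 = 41/5.
By the law of total expectation,
E[X] = (1/2)·(19/5) + (1/2)·(41/5) = 6.

6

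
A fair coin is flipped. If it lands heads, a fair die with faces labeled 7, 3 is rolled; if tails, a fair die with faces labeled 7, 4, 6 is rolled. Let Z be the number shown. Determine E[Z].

E[Z | heads] = (7+3)/2 = 5.
E[Z | tails] = (7+4+6)/3 = 17/3.
E[Z] = (1/2)·(5) + (1/2)·(17/3) = 16/3.

16/3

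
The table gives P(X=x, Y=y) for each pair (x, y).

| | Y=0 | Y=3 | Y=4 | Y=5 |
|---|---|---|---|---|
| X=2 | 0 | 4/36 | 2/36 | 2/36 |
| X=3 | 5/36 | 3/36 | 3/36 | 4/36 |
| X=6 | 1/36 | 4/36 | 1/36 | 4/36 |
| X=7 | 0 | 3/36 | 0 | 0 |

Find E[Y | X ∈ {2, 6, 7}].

25/7

P(X ∈ {2, 6, 7}) = 7/12.
Σ Y·P over the event = 3·(4/36) + 4·(2/36) + 5·(2/36) + 0·(1/36) + 3·(4/36) + 4·(1/36) + 5·(4/36) + 3·(3/36) = 25/12.
E[Y | X ∈ {2, 6, 7}] = (25/12) / (7/12) = 25/7.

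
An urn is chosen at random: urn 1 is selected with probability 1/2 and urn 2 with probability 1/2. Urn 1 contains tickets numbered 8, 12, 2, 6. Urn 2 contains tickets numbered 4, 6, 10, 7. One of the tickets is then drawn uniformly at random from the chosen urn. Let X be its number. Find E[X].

E[X | urn 1] = (8+12+2+6)/4 = 7.
E[X | urn 2] = (4+6+10+7)/4 = 27/4.
E[X] = (1/2)·(7) + (1/2)·(27/4) = 55/8.

55/8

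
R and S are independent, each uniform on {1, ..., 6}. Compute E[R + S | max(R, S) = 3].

Outcomes with max(R, S) = 3: (1,3), (2,3), (3,1), (3,2), (3,3), each with probability 1/36.
E[R + S | max(R, S) = 3] = (4 + 5 + 4 + 5 + 6) / 5 = 24/5.

24/5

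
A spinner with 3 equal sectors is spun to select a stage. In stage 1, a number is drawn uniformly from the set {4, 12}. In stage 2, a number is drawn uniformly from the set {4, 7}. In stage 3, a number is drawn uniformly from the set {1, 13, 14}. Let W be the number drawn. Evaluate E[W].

E[W | stage 1] = (4+12)/2 = 8.
E[W | stage 2] = (4+7)/2 = 11/2.
E[W | stage 3] = (1+13+14)/3 = 28/3.
By the law of total expectation,
E[W] = (1/3)·(8) + (1/3)·(11/2) + (1/3)·(28/3) = 137/18.

137/18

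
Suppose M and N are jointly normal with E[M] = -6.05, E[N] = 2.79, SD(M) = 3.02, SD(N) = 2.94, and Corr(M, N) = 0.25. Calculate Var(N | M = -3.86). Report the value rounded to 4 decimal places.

For a bivariate normal, Var(N | M=x) = σ_N²(1 − ρ²).
Var(N | M=-3.86) = (2.94)²·(1 − (0.25)²) = 8.6436·0.9375 = 8.1034.

8.1034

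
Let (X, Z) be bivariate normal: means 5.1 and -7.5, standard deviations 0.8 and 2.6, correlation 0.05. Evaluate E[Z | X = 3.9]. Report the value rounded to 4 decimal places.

-7.6950

E[Z | X=x] = μ_Z + ρ(σ_Z/σ_X)(x − μ_X) for jointly normal variables.
E[Z | X=3.9] = -7.5 + (0.05)·(2.6/0.8)·(3.9 − (5.1)) = -7.5 + (0.1625)·(-1.2) = -7.6950.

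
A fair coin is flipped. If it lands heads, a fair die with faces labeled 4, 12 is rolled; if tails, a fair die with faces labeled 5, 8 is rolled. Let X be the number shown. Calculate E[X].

E[X | heads] = (4+12)/2 = 8.
E[X | tails] = (5+8)/2 = 13/2.
By the law of total expectation,
E[X] = (1/2)·(8) + (1/2)·(13/2) = 29/4.

29/4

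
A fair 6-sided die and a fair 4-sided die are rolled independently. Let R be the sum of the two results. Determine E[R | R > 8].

28/3

P(R > 8) = 1/8.
Σ over the event: 9·1/12 + 10·1/24 = 7/6.
E[R | R > 8] = (7/6) / (1/8) = 28/3.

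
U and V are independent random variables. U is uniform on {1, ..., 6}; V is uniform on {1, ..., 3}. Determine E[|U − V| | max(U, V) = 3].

Outcomes with max(U, V) = 3: (1,3), (2,3), (3,1), (3,2), (3,3), each with probability 1/18.
E[|U − V| | max(U, V) = 3] = (2 + 1 + 2 + 1 + 0) / 5 = 6/5.

6/5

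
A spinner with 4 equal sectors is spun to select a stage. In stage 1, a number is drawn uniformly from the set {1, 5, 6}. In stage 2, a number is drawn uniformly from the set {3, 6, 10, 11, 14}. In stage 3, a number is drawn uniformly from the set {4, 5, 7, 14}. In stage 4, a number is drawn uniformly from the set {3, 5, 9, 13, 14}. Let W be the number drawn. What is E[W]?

E[W | stage 1] = (1+5+6)/3 = 4.
E[W | stage 2] = (3+6+10+11+14)/5 = 44/5.
E[W | stage 3] = (4+5+7+14)/4 = 15/2.
E[W | stage 4] = (3+5+9+13+14)/5 = 44/5.
By the law of total expectation,
E[W] = (1/4)·(4) + (1/4)·(44/5) + (1/4)·(15/2) + (1/4)·(44/5) = 291/40.

291/40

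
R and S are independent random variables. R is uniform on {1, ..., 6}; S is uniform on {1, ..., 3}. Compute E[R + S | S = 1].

9/2

Outcomes with S = 1: (1,1), (2,1), (3,1), (4,1), (5,1), (6,1), each with probability 1/18.
E[R + S | S = 1] = (2 + 3 + 4 + 5 + 6 + 7) / 6 = 9/2.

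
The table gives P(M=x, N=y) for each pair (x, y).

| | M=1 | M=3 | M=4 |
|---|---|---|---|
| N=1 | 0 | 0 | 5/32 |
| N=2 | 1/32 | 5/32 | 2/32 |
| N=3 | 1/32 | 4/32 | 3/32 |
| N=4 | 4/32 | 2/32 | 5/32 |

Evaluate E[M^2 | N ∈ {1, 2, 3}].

P(N ∈ {1, 2, 3}) = 21/32.
Σ M^2·P over the event = 1·(1/32) + 1·(1/32) + 9·(5/32) + 9·(4/32) + 16·(5/32) + 16·(2/32) + 16·(3/32) = 243/32.
E[M^2 | N ∈ {1, 2, 3}] = (243/32) / (21/32) = 81/7.

81/7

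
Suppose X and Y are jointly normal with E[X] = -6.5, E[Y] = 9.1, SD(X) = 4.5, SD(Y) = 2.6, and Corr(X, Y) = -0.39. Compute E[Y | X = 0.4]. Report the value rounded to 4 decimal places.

E[Y | X=x] = μ_Y + ρ(σ_Y/σ_X)(x − μ_X) for jointly normal variables.
E[Y | X=0.4] = 9.1 + (-0.39)·(2.6/4.5)·(0.4 − (-6.5)) = 9.1 + (-0.22533)·(6.9) = 7.5452.

7.5452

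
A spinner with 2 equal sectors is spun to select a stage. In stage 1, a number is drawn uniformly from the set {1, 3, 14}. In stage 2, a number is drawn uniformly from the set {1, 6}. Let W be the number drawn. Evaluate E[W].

19/4

E[W | stage 1] = (1+3+14)/3 = 6.
E[W | stage 2] = (1+6)/2 = 7/2.
By the law of total expectation,
E[W] = (1/2)·(6) + (1/2)·(7/2) = 19/4.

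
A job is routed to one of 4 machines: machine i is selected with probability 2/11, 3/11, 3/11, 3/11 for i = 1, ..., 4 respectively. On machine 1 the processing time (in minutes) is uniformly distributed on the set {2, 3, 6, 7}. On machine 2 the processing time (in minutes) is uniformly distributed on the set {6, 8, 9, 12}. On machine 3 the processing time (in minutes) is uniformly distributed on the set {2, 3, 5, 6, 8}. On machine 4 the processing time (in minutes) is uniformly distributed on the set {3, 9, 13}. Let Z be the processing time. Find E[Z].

E[Z | machine 1] = (2+3+6+7)/4 = 9/2.
E[Z | machine 2] = (6+8+9+12)/4 = 35/4.
E[Z | machine 3] = (2+3+5+6+8)/5 = 24/5.
E[Z | machine 4] = (3+9+13)/3 = 25/3.
E[Z] = (2/11)·(9/2) + (3/11)·(35/4) + (3/11)·(24/5) + (3/11)·(25/3) = 1493/220.

1493/220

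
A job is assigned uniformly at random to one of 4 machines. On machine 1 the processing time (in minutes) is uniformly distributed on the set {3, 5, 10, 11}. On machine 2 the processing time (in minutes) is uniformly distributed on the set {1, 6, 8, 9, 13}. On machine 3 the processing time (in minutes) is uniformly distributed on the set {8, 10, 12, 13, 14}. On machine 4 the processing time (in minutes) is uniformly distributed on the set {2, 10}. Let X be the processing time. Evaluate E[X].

E[X | machine 1] = (3+5+10+11)/4 = 29/4.
E[X | machine 2] = (1+6+8+9+13)/5 = 37/5.
E[X | machine 3] = (8+10+12+13+14)/5 = 57/5.
E[X | machine 4] = (2+10)/2 = 6.
E[X] = (1/4)·(29/4) + (1/4)·(37/5) + (1/4)·(57/5) + (1/4)·(6) = 641/80.

641/80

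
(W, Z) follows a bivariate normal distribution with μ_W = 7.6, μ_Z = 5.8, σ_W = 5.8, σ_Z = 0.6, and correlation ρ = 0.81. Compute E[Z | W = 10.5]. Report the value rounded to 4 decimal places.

For a bivariate normal, E[Z | W=x] = μ_Z + ρ·(σ_Z/σ_W)·(x − μ_W).
E[Z | W=10.5] = 5.8 + (0.81)·(0.6/5.8)·(10.5 − (7.6)) = 5.8 + (0.083793)·(2.9) = 6.0430.

6.0430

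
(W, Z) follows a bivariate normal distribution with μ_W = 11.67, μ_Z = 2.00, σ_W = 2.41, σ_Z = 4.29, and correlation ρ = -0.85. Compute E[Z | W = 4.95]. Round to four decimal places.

12.1678

E[Z | W=x] = μ_Z + ρ(σ_Z/σ_W)(x − μ_W) for jointly normal variables.
E[Z | W=4.95] = 2.00 + (-0.85)·(4.29/2.41)·(4.95 − (11.67)) = 2.00 + (-1.51307)·(-6.72) = 12.1678.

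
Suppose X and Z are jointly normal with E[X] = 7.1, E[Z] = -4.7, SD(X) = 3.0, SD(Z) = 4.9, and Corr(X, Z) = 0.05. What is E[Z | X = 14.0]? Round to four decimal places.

-4.1365

The regression of Z on X has slope ρ·σ_Z/σ_X and passes through (μ_X, μ_Z).
E[Z | X=14.0] = -4.7 + (0.05)·(4.9/3.0)·(14.0 − (7.1)) = -4.7 + (0.081667)·(6.9) = -4.1365.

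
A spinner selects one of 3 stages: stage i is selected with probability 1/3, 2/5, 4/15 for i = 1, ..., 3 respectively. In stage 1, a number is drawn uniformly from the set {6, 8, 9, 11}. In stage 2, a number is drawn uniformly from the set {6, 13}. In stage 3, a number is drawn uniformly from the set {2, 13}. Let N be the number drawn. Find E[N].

259/30

E[N | stage 1] = (6+8+9+11)/4 = 17/2.
E[N | stage 2] = (6+13)/2 = 19/2.
E[N | stage 3] = (2+13)/2 = 15/2.
By the law of total expectation,
E[N] = (1/3)·(17/2) + (2/5)·(19/2) + (4/15)·(15/2) = 259/30.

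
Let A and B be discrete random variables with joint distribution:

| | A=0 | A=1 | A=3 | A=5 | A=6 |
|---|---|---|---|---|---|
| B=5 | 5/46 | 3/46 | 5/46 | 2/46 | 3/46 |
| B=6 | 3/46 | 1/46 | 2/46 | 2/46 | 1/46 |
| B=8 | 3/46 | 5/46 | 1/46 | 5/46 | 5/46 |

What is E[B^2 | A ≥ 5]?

P(A ≥ 5) = 9/23.
Σ B^2·P over the event = 25·(2/46) + 36·(2/46) + 64·(5/46) + 25·(3/46) + 36·(1/46) + 64·(5/46) = 873/46.
E[B^2 | A ≥ 5] = (873/46) / (9/23) = 97/2.

97/2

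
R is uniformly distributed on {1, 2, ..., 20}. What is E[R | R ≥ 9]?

Given R ≥ 9, R is equally likely to be any of {9, 10, 11, 12, 13, 14, 15, 16, 17, 18, 19, 20}.
E[R | R ≥ 9] = (9 + 10 + 11 + 12 + 13 + 14 + 15 + 16 + 17 + 18 + 19 + 20) / 12 = 29/2.

29/2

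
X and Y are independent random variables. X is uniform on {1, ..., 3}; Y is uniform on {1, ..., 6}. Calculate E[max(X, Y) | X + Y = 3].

2

Outcomes with X + Y = 3: (1,2), (2,1), each with probability 1/18.
E[max(X, Y) | X + Y = 3] = (2 + 2) / 2 = 2.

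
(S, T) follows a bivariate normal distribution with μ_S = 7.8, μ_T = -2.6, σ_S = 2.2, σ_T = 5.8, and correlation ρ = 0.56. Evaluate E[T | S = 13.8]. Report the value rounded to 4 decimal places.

The regression of T on S has slope ρ·σ_T/σ_S and passes through (μ_S, μ_T).
E[T | S=13.8] = -2.6 + (0.56)·(5.8/2.2)·(13.8 − (7.8)) = -2.6 + (1.47636)·(6) = 6.2582.

6.2582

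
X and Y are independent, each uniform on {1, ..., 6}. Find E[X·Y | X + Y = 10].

Outcomes with X + Y = 10: (4,6), (5,5), (6,4), each with probability 1/36.
E[X·Y | X + Y = 10] = (24 + 25 + 24) / 3 = 73/3.

73/3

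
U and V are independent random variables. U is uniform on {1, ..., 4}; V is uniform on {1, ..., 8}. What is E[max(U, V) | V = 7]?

P(V = 7) = 1/8.
Summing max(U,V)·P(x,y) over outcomes with V = 7 gives 7/8.
E[max(U, V) | V = 7] = (7/8) / (1/8) = 7.

7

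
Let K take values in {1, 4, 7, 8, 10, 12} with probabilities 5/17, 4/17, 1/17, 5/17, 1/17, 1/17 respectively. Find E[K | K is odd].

2

P(K is odd) = 6/17.
Σ over the event: 1·5/17 + 7·1/17 = 12/17.
E[K | K is odd] = (12/17) / (6/17) = 2.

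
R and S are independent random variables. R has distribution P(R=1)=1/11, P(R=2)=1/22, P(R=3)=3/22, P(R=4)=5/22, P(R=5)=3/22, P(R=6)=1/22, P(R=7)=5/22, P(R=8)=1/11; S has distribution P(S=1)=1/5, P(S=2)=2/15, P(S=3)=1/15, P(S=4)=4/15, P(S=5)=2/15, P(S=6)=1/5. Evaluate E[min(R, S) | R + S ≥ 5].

P(R + S ≥ 5) = 152/165.
Summing min(R,S)·P(x,y) over outcomes with R + S ≥ 5 gives 191/66.
E[min(R, S) | R + S ≥ 5] = (191/66) / (152/165) = 955/304.

955/304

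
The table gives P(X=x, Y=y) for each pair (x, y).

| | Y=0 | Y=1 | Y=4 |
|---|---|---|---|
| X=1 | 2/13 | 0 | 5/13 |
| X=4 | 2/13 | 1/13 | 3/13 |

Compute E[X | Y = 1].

4

P(Y = 1) = 1/13.
Σ X·P over the event = 4·(1/13) = 4/13.
E[X | Y = 1] = (4/13) / (1/13) = 4.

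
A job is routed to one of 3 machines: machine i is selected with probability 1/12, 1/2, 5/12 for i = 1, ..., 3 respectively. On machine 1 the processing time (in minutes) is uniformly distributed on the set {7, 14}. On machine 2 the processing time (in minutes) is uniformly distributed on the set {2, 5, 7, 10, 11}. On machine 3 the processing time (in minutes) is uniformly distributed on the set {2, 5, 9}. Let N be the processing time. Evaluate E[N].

475/72

E[N | machine 1] = (7+14)/2 = 21/2.
E[N | machine 2] = (2+5+7+10+11)/5 = 7.
E[N | machine 3] = (2+5+9)/3 = 16/3.
By the law of total expectation,
E[N] = (1/12)·(21/2) + (1/2)·(7) + (5/12)·(16/3) = 475/72.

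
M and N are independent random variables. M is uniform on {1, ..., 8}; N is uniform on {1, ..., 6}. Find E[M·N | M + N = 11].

Outcomes with M + N = 11: (5,6), (6,5), (7,4), (8,3), each with probability 1/48.
E[M·N | M + N = 11] = (30 + 30 + 28 + 24) / 4 = 28.

28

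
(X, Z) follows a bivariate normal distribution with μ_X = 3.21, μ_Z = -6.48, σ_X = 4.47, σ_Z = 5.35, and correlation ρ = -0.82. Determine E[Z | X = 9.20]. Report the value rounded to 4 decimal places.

-12.3588

The regression of Z on X has slope ρ·σ_Z/σ_X and passes through (μ_X, μ_Z).
E[Z | X=9.20] = -6.48 + (-0.82)·(5.35/4.47)·(9.20 − (3.21)) = -6.48 + (-0.98143)·(5.99) = -12.3588.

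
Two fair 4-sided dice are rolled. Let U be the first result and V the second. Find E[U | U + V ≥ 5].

P(U + V ≥ 5) = 5/8.
Summing U·P(x,y) over outcomes with U + V ≥ 5 gives 15/8.
E[U | U + V ≥ 5] = (15/8) / (5/8) = 3.

3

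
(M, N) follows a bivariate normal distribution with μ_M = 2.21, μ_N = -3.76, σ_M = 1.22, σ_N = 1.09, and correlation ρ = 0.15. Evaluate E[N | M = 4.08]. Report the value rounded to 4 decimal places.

-3.5094

For a bivariate normal, E[N | M=x] = μ_N + ρ·(σ_N/σ_M)·(x − μ_M).
E[N | M=4.08] = -3.76 + (0.15)·(1.09/1.22)·(4.08 − (2.21)) = -3.76 + (0.13402)·(1.87) = -3.5094.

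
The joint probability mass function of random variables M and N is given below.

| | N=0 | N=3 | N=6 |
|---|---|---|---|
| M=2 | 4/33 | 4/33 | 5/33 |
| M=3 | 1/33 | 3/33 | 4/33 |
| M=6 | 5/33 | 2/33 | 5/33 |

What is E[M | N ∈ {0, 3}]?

70/19

P(N ∈ {0, 3}) = 19/33.
Σ M·P over the event = 2·(4/33) + 2·(4/33) + 3·(1/33) + 3·(3/33) + 6·(5/33) + 6·(2/33) = 70/33.
E[M | N ∈ {0, 3}] = (70/33) / (19/33) = 70/19.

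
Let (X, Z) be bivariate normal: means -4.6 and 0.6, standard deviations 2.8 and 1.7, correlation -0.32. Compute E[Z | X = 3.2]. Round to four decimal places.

-0.9154

E[Z | X=x] = μ_Z + ρ(σ_Z/σ_X)(x − μ_X) for jointly normal variables.
E[Z | X=3.2] = 0.6 + (-0.32)·(1.7/2.8)·(3.2 − (-4.6)) = 0.6 + (-0.194286)·(7.8) = -0.9154.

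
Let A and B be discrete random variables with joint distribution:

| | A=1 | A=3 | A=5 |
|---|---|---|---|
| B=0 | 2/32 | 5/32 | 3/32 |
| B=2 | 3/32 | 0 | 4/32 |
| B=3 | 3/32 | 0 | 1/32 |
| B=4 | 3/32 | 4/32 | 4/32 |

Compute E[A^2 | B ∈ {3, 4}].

167/15

P(B ∈ {3, 4}) = 15/32.
Σ A^2·P over the event = 1·(3/32) + 1·(3/32) + 9·(4/32) + 25·(1/32) + 25·(4/32) = 167/32.
E[A^2 | B ∈ {3, 4}] = (167/32) / (15/32) = 167/15.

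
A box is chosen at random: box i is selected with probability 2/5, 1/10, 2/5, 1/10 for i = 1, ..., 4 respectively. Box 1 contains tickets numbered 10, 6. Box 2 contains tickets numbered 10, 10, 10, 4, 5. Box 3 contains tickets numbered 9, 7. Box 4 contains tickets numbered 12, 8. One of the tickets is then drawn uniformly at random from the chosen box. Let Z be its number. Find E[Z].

409/50

E[Z | box 1] = (10+6)/2 = 8.
E[Z | box 2] = (10+10+10+4+5)/5 = 39/5.
E[Z | box 3] = (9+7)/2 = 8.
E[Z | box 4] = (12+8)/2 = 10.
By the law of total expectation,
E[Z] = (2/5)·(8) + (1/10)·(39/5) + (2/5)·(8) + (1/10)·(10) = 409/50.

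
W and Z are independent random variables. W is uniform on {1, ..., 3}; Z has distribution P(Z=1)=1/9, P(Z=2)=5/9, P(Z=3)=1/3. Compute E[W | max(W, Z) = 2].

17/11

P(max(W, Z) = 2) = 11/27.
Summing W·P(x,y) over outcomes with max(W, Z) = 2 gives 17/27.
E[W | max(W, Z) = 2] = (17/27) / (11/27) = 17/11.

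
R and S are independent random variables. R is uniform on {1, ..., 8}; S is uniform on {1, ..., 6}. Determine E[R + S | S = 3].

15/2

Outcomes with S = 3: (1,3), (2,3), (3,3), (4,3), (5,3), (6,3), (7,3), (8,3), each with probability 1/48.
E[R + S | S = 3] = (4 + 5 + 6 + 7 + 8 + 9 + 10 + 11) / 8 = 15/2.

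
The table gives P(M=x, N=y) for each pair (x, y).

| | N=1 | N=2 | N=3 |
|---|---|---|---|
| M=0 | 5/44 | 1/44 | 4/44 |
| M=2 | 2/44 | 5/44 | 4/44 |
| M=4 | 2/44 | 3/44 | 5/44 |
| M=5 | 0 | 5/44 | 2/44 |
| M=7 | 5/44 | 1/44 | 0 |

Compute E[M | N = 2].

P(N = 2) = 15/44.
Σ M·P over the event = 0·(1/44) + 2·(5/44) + 4·(3/44) + 5·(5/44) + 7·(1/44) = 27/22.
E[M | N = 2] = (27/22) / (15/44) = 18/5.

18/5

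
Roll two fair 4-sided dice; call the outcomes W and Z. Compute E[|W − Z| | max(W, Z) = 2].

2/3

Outcomes with max(W, Z) = 2: (1,2), (2,1), (2,2), each with probability 1/16.
E[|W − Z| | max(W, Z) = 2] = (1 + 1 + 0) / 3 = 2/3.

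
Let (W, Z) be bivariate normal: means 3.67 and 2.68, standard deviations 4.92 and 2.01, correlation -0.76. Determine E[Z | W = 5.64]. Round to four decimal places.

For a bivariate normal, E[Z | W=x] = μ_Z + ρ·(σ_Z/σ_W)·(x − μ_W).
E[Z | W=5.64] = 2.68 + (-0.76)·(2.01/4.92)·(5.64 − (3.67)) = 2.68 + (-0.31049)·(1.97) = 2.0683.

2.0683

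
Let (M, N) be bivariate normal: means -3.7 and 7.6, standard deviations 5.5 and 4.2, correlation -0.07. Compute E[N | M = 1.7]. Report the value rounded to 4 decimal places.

7.3113

The regression of N on M has slope ρ·σ_N/σ_M and passes through (μ_M, μ_N).
E[N | M=1.7] = 7.6 + (-0.07)·(4.2/5.5)·(1.7 − (-3.7)) = 7.6 + (-0.053455)·(5.4) = 7.3113.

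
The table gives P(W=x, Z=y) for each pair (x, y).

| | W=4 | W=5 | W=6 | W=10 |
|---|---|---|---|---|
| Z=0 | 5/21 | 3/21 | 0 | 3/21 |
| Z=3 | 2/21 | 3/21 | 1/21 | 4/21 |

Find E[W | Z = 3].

69/10

P(Z = 3) = 10/21.
Σ W·P over the event = 4·(2/21) + 5·(3/21) + 6·(1/21) + 10·(4/21) = 23/7.
E[W | Z = 3] = (23/7) / (10/21) = 69/10.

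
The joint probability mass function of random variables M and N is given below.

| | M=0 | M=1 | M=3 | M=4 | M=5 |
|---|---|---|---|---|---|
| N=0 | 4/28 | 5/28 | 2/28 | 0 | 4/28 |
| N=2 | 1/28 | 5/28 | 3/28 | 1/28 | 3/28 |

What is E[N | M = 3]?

6/5

P(M = 3) = 5/28.
Σ N·P over the event = 0·(2/28) + 2·(3/28) = 3/14.
E[N | M = 3] = (3/14) / (5/28) = 6/5.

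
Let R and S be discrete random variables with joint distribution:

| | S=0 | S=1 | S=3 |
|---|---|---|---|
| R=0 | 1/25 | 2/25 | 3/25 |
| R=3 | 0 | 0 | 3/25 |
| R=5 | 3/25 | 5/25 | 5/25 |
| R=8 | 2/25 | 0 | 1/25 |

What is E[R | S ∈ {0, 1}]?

P(S ∈ {0, 1}) = 13/25.
Σ R·P over the event = 0·(1/25) + 0·(2/25) + 5·(3/25) + 5·(5/25) + 8·(2/25) = 56/25.
E[R | S ∈ {0, 1}] = (56/25) / (13/25) = 56/13.

56/13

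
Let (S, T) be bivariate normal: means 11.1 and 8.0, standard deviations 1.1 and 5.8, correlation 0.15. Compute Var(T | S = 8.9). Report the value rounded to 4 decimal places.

32.8831

Var(T | S=x) = (1 − ρ²)·σ_T².
Var(T | S=8.9) = (5.8)²·(1 − (0.15)²) = 33.64·0.9775 = 32.8831.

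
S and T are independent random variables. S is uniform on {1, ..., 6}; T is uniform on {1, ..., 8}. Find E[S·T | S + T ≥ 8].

P(S + T ≥ 8) = 9/16.
Summing ST·P(x,y) over outcomes with S + T ≥ 8 gives 105/8.
E[S·T | S + T ≥ 8] = (105/8) / (9/16) = 70/3.

70/3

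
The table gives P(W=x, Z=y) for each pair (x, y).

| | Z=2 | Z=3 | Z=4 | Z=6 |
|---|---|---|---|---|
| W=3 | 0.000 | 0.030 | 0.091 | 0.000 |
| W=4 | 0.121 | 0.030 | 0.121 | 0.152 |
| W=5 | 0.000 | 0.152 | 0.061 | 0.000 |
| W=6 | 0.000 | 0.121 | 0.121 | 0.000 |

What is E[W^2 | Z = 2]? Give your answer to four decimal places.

16.0000

P(Z = 2) = 0.121.
Σ W^2·P over the event = 16·(0.121) = 1.936.
E[W^2 | Z = 2] = (1.936) / (0.121) = 16.0000.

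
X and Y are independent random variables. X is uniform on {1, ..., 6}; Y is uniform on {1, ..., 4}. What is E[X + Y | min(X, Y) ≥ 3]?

Outcomes with min(X, Y) ≥ 3: (3,3), (3,4), (4,3), (4,4), (5,3), (5,4), (6,3), (6,4), each with probability 1/24.
E[X + Y | min(X, Y) ≥ 3] = (6 + 7 + 7 + 8 + 8 + 9 + 9 + 10) / 8 = 8.

8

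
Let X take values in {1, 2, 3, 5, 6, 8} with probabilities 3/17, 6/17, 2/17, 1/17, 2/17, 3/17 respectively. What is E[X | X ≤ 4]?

21/11

P(X ≤ 4) = 11/17.
Σ over the event: 1·3/17 + 2·6/17 + 3·2/17 = 21/17.
E[X | X ≤ 4] = (21/17) / (11/17) = 21/11.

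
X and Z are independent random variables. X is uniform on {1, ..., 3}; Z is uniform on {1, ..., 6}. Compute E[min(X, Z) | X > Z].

4/3

P(X > Z) = 1/6.
Summing min(X,Z)·P(x,y) over outcomes with X > Z gives 2/9.
E[min(X, Z) | X > Z] = (2/9) / (1/6) = 4/3.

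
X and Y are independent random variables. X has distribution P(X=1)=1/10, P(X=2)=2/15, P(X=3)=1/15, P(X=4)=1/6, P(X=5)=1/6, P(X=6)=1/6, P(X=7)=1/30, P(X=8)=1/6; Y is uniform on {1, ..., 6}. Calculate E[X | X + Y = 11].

51/8

P(X + Y = 11) = 4/45.
Summing X·P(x,y) over outcomes with X + Y = 11 gives 17/30.
E[X | X + Y = 11] = (17/30) / (4/45) = 51/8.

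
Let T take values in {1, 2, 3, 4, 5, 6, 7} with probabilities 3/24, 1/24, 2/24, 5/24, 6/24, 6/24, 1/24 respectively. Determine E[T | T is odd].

23/6

P(T is odd) = 1/2.
Σ over the event: 1·1/8 + 3·1/12 + 5·1/4 + 7·1/24 = 23/12.
E[T | T is odd] = (23/12) / (1/2) = 23/6.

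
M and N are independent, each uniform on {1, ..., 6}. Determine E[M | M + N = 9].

Outcomes with M + N = 9: (3,6), (4,5), (5,4), (6,3), each with probability 1/36.
E[M | M + N = 9] = (3 + 4 + 5 + 6) / 4 = 9/2.

9/2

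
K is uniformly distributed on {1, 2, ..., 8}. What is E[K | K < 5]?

5/2

Given K < 5, K is equally likely to be any of {1, 2, 3, 4}.
E[K | K < 5] = (1 + 2 + 3 + 4) / 4 = 5/2.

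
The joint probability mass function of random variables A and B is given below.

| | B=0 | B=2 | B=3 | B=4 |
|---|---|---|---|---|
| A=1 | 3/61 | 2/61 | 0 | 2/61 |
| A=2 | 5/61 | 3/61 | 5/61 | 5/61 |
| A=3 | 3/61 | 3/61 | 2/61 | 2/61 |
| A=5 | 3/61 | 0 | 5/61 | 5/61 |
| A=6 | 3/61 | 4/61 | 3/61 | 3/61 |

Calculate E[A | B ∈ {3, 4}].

15/4

P(B ∈ {3, 4}) = 32/61.
Summing A·P(A=x,B=y) over the conditioning event gives 120/61.
E[A | B ∈ {3, 4}] = (120/61) / (32/61) = 15/4.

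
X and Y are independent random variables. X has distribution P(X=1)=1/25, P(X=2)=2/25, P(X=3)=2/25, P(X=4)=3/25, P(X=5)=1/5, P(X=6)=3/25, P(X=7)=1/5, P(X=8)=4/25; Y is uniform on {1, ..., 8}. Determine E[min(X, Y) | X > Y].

P(X > Y) = 27/50.
Summing min(X,Y)·P(x,y) over outcomes with X > Y gives 169/100.
E[min(X, Y) | X > Y] = (169/100) / (27/50) = 169/54.

169/54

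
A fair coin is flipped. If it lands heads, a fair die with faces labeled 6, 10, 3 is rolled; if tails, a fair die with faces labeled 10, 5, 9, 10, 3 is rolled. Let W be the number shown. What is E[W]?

E[W | heads] = (6+10+3)/3 = 19/3.
E[W | tails] = (10+5+9+10+3)/5 = 37/5.
By the law of total expectation,
E[W] = (1/2)·(19/3) + (1/2)·(37/5) = 103/15.

103/15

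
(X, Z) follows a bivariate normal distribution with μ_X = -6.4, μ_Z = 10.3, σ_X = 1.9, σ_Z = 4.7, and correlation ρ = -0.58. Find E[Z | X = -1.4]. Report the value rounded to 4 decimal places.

The regression of Z on X has slope ρ·σ_Z/σ_X and passes through (μ_X, μ_Z).
E[Z | X=-1.4] = 10.3 + (-0.58)·(4.7/1.9)·(-1.4 − (-6.4)) = 10.3 + (-1.43474)·(5) = 3.1263.

3.1263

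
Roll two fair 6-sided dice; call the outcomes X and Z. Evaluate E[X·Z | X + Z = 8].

Outcomes with X + Z = 8: (2,6), (3,5), (4,4), (5,3), (6,2), each with probability 1/36.
E[X·Z | X + Z = 8] = (12 + 15 + 16 + 15 + 12) / 5 = 14.

14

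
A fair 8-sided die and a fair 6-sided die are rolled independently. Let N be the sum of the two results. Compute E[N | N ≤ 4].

P(N ≤ 4) = 1/8.
Σ over the event: 2·1/48 + 3·1/24 + 4·1/16 = 5/12.
E[N | N ≤ 4] = (5/12) / (1/8) = 10/3.

10/3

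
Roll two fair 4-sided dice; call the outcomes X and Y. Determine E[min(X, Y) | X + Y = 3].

1

Outcomes with X + Y = 3: (1,2), (2,1), each with probability 1/16.
E[min(X, Y) | X + Y = 3] = (1 + 1) / 2 = 1.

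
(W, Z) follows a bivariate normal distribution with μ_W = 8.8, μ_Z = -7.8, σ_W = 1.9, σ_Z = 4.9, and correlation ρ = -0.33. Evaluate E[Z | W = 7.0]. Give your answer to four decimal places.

For a bivariate normal, E[Z | W=x] = μ_Z + ρ·(σ_Z/σ_W)·(x − μ_W).
E[Z | W=7.0] = -7.8 + (-0.33)·(4.9/1.9)·(7.0 − (8.8)) = -7.8 + (-0.85105)·(-1.8) = -6.2681.

-6.2681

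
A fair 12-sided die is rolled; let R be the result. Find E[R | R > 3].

Given R > 3, R is equally likely to be any of {4, 5, 6, 7, 8, 9, 10, 11, 12}.
E[R | R > 3] = (4 + 5 + 6 + 7 + 8 + 9 + 10 + 11 + 12) / 9 = 8.

8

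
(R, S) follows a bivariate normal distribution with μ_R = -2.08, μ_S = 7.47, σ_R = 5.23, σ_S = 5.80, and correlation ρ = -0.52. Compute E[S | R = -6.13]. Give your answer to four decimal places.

E[S | R=x] = μ_S + ρ(σ_S/σ_R)(x − μ_R) for jointly normal variables.
E[S | R=-6.13] = 7.47 + (-0.52)·(5.80/5.23)·(-6.13 − (-2.08)) = 7.47 + (-0.57667)·(-4.05) = 9.8055.

9.8055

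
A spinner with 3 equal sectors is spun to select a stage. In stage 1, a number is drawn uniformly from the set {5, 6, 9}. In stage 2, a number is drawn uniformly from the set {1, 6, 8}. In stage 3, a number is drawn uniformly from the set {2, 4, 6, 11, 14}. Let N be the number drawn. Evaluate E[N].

286/45

E[N | stage 1] = (5+6+9)/3 = 20/3.
E[N | stage 2] = (1+6+8)/3 = 5.
E[N | stage 3] = (2+4+6+11+14)/5 = 37/5.
By the law of total expectation,
E[N] = (1/3)·(20/3) + (1/3)·(5) + (1/3)·(37/5) = 286/45.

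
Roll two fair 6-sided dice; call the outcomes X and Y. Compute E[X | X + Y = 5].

5/2

Outcomes with X + Y = 5: (1,4), (2,3), (3,2), (4,1), each with probability 1/36.
E[X | X + Y = 5] = (1 + 2 + 3 + 4) / 4 = 5/2.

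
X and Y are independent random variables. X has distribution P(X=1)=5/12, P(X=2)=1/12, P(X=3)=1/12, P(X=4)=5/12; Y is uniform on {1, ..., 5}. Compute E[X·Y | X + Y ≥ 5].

137/14

P(X + Y ≥ 5) = 7/10.
Summing XY·P(x,y) over outcomes with X + Y ≥ 5 gives 137/20.
E[X·Y | X + Y ≥ 5] = (137/20) / (7/10) = 137/14.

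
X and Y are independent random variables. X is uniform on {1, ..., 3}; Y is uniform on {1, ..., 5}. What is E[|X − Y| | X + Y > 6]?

Outcomes with X + Y > 6: (2,5), (3,4), (3,5), each with probability 1/15.
E[|X − Y| | X + Y > 6] = (3 + 1 + 2) / 3 = 2.

2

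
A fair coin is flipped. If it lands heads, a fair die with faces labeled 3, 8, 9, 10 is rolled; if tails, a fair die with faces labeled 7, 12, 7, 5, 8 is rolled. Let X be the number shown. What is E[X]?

E[X | heads] = (3+8+9+10)/4 = 15/2.
E[X | tails] = (7+12+7+5+8)/5 = 39/5.
By the law of total expectation,
E[X] = (1/2)·(15/2) + (1/2)·(39/5) = 153/20.

153/20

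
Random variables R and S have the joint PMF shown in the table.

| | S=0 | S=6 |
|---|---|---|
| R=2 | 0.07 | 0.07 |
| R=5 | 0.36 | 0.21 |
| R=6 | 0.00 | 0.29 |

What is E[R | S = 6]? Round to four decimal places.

P(S = 6) = 0.57.
Σ R·P over the event = 2·(0.07) + 5·(0.21) + 6·(0.29) = 2.93.
E[R | S = 6] = (2.93) / (0.57) = 5.1404.

5.1404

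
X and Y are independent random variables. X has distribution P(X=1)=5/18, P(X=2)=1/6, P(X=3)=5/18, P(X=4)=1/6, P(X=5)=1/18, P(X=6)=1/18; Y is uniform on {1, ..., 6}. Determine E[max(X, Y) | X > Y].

122/31

P(X > Y) = 31/108.
Summing max(X,Y)·P(x,y) over outcomes with X > Y gives 61/54.
E[max(X, Y) | X > Y] = (61/54) / (31/108) = 122/31.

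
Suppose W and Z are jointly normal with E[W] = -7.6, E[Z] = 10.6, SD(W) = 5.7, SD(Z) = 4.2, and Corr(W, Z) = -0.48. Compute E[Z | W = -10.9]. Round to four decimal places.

The regression of Z on W has slope ρ·σ_Z/σ_W and passes through (μ_W, μ_Z).
E[Z | W=-10.9] = 10.6 + (-0.48)·(4.2/5.7)·(-10.9 − (-7.6)) = 10.6 + (-0.353684)·(-3.3) = 11.7672.

11.7672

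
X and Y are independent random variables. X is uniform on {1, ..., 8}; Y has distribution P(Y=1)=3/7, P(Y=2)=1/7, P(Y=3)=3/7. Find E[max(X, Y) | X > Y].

P(X > Y) = 3/4.
Summing max(X,Y)·P(x,y) over outcomes with X > Y gives 57/14.
E[max(X, Y) | X > Y] = (57/14) / (3/4) = 38/7.

38/7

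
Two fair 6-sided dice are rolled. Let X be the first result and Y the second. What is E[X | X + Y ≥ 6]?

53/13

P(X + Y ≥ 6) = 13/18.
Summing X·P(x,y) over outcomes with X + Y ≥ 6 gives 53/18.
E[X | X + Y ≥ 6] = (53/18) / (13/18) = 53/13.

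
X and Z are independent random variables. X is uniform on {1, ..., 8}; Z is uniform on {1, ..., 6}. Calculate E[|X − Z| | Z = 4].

Outcomes with Z = 4: (1,4), (2,4), (3,4), (4,4), (5,4), (6,4), (7,4), (8,4), each with probability 1/48.
E[|X − Z| | Z = 4] = (3 + 2 + 1 + 0 + 1 + 2 + 3 + 4) / 8 = 2.

2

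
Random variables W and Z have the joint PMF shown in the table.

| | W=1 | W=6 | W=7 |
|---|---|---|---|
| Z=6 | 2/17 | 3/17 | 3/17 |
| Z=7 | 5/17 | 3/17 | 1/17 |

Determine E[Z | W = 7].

P(W = 7) = 4/17.
Σ Z·P over the event = 6·(3/17) + 7·(1/17) = 25/17.
E[Z | W = 7] = (25/17) / (4/17) = 25/4.

25/4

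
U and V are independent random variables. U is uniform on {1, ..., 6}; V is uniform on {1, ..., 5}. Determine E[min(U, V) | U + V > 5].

P(U + V > 5) = 2/3.
Summing min(U,V)·P(x,y) over outcomes with U + V > 5 gives 19/10.
E[min(U, V) | U + V > 5] = (19/10) / (2/3) = 57/20.

57/20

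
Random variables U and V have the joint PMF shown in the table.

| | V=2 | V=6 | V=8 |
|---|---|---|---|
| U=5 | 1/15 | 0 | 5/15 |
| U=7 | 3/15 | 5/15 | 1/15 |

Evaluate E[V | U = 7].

P(U = 7) = 3/5.
Σ V·P over the event = 2·(3/15) + 6·(5/15) + 8·(1/15) = 44/15.
E[V | U = 7] = (44/15) / (3/5) = 44/9.

44/9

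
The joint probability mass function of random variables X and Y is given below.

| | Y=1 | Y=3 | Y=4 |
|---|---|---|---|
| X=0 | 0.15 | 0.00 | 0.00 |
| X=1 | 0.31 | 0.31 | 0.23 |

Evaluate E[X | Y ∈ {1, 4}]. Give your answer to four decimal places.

0.7826

P(Y ∈ {1, 4}) = 0.69.
Σ X·P over the event = 0·(0.15) + 1·(0.31) + 1·(0.23) = 0.54.
E[X | Y ∈ {1, 4}] = (0.54) / (0.69) = 0.7826.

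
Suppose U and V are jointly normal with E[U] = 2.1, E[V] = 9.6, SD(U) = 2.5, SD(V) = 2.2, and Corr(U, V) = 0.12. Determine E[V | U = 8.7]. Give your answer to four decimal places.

10.2970

E[V | U=x] = μ_V + ρ(σ_V/σ_U)(x − μ_U) for jointly normal variables.
E[V | U=8.7] = 9.6 + (0.12)·(2.2/2.5)·(8.7 − (2.1)) = 9.6 + (0.1056)·(6.6) = 10.2970.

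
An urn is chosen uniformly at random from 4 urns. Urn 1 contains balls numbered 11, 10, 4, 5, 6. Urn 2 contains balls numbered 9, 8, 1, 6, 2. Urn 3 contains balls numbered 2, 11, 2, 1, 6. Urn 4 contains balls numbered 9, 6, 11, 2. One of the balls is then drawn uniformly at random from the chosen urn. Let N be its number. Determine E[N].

E[N | urn 1] = (11+10+4+5+6)/5 = 36/5.
E[N | urn 2] = (9+8+1+6+2)/5 = 26/5.
E[N | urn 3] = (2+11+2+1+6)/5 = 22/5.
E[N | urn 4] = (9+6+11+2)/4 = 7.
E[N] = (1/4)·(36/5) + (1/4)·(26/5) + (1/4)·(22/5) + (1/4)·(7) = 119/20.

119/20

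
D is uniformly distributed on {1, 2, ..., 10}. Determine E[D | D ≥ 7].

Given D ≥ 7, D is equally likely to be any of {7, 8, 9, 10}.
E[D | D ≥ 7] = (7 + 8 + 9 + 10) / 4 = 17/2.

17/2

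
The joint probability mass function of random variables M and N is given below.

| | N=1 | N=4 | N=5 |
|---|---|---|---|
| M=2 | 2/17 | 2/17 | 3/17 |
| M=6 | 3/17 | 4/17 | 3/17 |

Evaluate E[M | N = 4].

P(N = 4) = 6/17.
Summing M·P(M=x,N=y) over the conditioning event gives 28/17.
E[M | N = 4] = (28/17) / (6/17) = 14/3.

14/3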